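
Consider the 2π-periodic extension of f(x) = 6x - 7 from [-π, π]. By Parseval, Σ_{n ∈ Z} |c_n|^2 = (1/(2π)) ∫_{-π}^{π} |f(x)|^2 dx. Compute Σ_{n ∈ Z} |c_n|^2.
Σ |c_n|^2 = 12π^2 + 49

Expand and integrate term by term over [-π, π]:
  ∫ (6x)^2 dx = 36·(2π^3/3); ∫ 2·6·(-7)·x dx = 0 (odd integrand); ∫ (-7)^2 dx = 49·2π.
So (1/(2π)) ∫_{-π}^{π} (6x - 7)^2 dx = 36π^2/3 + 49 = 12π^2 + 49.
Parseval ⇒ Σ |c_n|^2 = 12π^2 + 49.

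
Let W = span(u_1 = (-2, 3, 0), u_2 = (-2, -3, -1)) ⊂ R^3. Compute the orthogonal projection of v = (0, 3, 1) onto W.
proj_W(v) = (18/157, 483/157, 85/157)

Set up U = [u_1 | ... | u_2] ∈ R^(3×2). The projector onto W = col(U) is P = U (U^T U)^(-1) U^T.
Compute U^T U =
  [13, -5]
  [-5, 14],
and U^T v = (9, -10).
Solve U^T U · c = U^T v for the coefficients: c = (76/157, -85/157). The projection is proj_W(v) = U c.
Check: (v - proj_W(v)) · u_1 = 0  (should be 0).
Check: (v - proj_W(v)) · u_2 = 0  (should be 0).
Result: proj_W(v) = (18/157, 483/157, 85/157).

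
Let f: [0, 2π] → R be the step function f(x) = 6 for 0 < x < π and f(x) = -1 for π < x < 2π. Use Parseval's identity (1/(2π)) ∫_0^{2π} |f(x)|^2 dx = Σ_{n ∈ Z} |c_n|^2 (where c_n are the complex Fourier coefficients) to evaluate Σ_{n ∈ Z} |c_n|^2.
Σ |c_n|^2 = 37/2

Parseval equates the L^2 energy of f (normalised by 1/(2π)) with the ℓ^2 sum of its Fourier coefficients: (1/(2π)) ∫_0^{2π} |f|^2 = Σ |c_n|^2.
Compute the left side: (1/(2π)) [∫_0^π 6^2 dx + ∫_π^{2π} (-1)^2 dx] = (1/(2π)) · (36π + 1π) = (36 + 1)/2 = 37/2.
So Σ_{n ∈ Z} |c_n|^2 = 37/2.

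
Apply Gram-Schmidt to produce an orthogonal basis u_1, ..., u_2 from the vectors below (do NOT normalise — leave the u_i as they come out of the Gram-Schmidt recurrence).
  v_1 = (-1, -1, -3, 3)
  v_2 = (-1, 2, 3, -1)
Orthogonal basis:
  u_1 = (-1, -1, -3, 3)
  u_2 = (-33/20, 27/20, 21/20, 19/20)

Apply the Gram-Schmidt recurrence
  u_1 = v_1
  u_i = v_i − Σ_{j<i} ((v_i · u_j) / (u_j · u_j)) · u_j.

Step by step this gives:
  u_1 = (-1, -1, -3, 3)
  u_2 = (-33/20, 27/20, 21/20, 19/20)

Orthogonality check:
  u_2 · u_1 = 0 (should be 0)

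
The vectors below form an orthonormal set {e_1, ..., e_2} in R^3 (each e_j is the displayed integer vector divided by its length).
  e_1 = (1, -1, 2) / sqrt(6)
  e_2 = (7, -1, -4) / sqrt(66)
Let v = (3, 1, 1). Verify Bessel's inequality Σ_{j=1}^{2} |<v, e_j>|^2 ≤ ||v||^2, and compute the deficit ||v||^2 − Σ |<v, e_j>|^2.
Σ |<v, e_j>|^2 = 72/11; ||v||^2 = 11; deficit = 49/11

Write each e_j = u_j / sqrt(<u_j, u_j>) where u_j is the displayed integer vector. Then <v, e_j> = <v, u_j> / sqrt(<u_j, u_j>), so |<v, e_j>|^2 = <v, u_j>^2 / <u_j, u_j>.
Coefficients: <v, e_1> = 4/sqrt(6), <v, e_2> = 16/sqrt(66).
Square and sum: Σ |<v, e_j>|^2 = 72/11.
Compute ||v||^2 = v·v = 11.
Deficit = 11 − 72/11 = 49/11 ≥ 0, confirming Bessel's inequality. (The deficit equals ||v − Σ <v,e_j> e_j||^2, the squared distance from v to span{e_j}.)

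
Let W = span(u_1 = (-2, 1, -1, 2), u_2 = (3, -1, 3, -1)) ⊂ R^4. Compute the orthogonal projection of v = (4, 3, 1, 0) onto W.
proj_W(v) = (12/7, -3/7, 15/7, 0)

Set up U = [u_1 | ... | u_2] ∈ R^(4×2). The projector onto W = col(U) is P = U (U^T U)^(-1) U^T.
Compute U^T U =
  [10, -12]
  [-12, 20],
and U^T v = (-6, 12).
Solve U^T U · c = U^T v for the coefficients: c = (3/7, 6/7). The projection is proj_W(v) = U c.
Check: (v - proj_W(v)) · u_1 = 0  (should be 0).
Check: (v - proj_W(v)) · u_2 = 0  (should be 0).
Result: proj_W(v) = (12/7, -3/7, 15/7, 0).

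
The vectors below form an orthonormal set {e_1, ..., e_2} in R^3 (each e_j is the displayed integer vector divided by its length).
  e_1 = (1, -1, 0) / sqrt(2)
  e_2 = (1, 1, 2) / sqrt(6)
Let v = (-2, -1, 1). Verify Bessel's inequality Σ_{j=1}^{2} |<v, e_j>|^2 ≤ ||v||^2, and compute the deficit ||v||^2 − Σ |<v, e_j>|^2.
Σ |<v, e_j>|^2 = 2/3; ||v||^2 = 6; deficit = 16/3

Write each e_j = u_j / sqrt(<u_j, u_j>) where u_j is the displayed integer vector. Then <v, e_j> = <v, u_j> / sqrt(<u_j, u_j>), so |<v, e_j>|^2 = <v, u_j>^2 / <u_j, u_j>.
Coefficients: <v, e_1> = -1/sqrt(2), <v, e_2> = -1/sqrt(6).
Square and sum: Σ |<v, e_j>|^2 = 2/3.
Compute ||v||^2 = v·v = 6.
Deficit = 6 − 2/3 = 16/3 ≥ 0, confirming Bessel's inequality. (The deficit equals ||v − Σ <v,e_j> e_j||^2, the squared distance from v to span{e_j}.)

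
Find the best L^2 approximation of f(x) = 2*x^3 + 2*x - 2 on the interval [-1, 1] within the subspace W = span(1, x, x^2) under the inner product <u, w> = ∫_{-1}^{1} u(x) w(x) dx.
g(x) = 16*x/5 - 2

The best approximation g ∈ W is the orthogonal projection of f onto W. Writing g = a_0 + a_1 x + a_2 x^2, the coefficients solve the normal equations G · a = b where
  G_{ij} = <φ_i, φ_j> and b_i = <f, φ_i>, with φ_0 = 1, φ_1 = x, φ_2 = x^2.
G =
  [2, 0, 2/3]
  [0, 2/3, 0]
  [2/3, 0, 2/5],
b = (-4, 32/15, -4/3).
Solving gives a_0 = -2, a_1 = 16/5, a_2 = 0, so
  g(x) = 16*x/5 - 2.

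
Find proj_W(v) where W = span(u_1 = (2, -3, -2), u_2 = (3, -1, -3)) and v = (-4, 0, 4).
proj_W(v) = (-4, 0, 4)

Set up U = [u_1 | ... | u_2] ∈ R^(3×2). The projector onto W = col(U) is P = U (U^T U)^(-1) U^T.
Compute U^T U =
  [17, 15]
  [15, 19],
and U^T v = (-16, -24).
Solve U^T U · c = U^T v for the coefficients: c = (4/7, -12/7). The projection is proj_W(v) = U c.
Check: (v - proj_W(v)) · u_1 = 0  (should be 0).
Check: (v - proj_W(v)) · u_2 = 0  (should be 0).
Result: proj_W(v) = (-4, 0, 4).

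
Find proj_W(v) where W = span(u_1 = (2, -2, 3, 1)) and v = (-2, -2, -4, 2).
proj_W(v) = (-10/9, 10/9, -5/3, -5/9)

Set up U = [u_1 | ... | u_1] ∈ R^(4×1). The projector onto W = col(U) is P = U (U^T U)^(-1) U^T.
Compute U^T U =
  [18],
and U^T v = (-10).
Solve U^T U · c = U^T v for the coefficients: c = (-5/9). The projection is proj_W(v) = U c.
Check: (v - proj_W(v)) · u_1 = 0  (should be 0).
Result: proj_W(v) = (-10/9, 10/9, -5/3, -5/9).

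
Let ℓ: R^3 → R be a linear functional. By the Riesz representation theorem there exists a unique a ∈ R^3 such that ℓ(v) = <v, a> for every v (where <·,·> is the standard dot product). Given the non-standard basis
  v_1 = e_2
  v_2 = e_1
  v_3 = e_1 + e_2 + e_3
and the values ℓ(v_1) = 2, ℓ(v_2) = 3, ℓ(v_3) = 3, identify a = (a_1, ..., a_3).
a = (3, 2, -2)

Write a = (a_1, ..., a_3) in the standard basis. For each basis vector v_i, ℓ(v_i) = <v_i, a> is a linear equation in the a_j's. Collect the n equations into a matrix system V a = ℓ, where row i of V is v_i (expressed in the standard basis). Since V is invertible (lower-triangular with 1s on the diagonal, up to permutation), solve by back-substitution:
  V =
[[0, 1, 0],
 [1, 0, 0],
 [1, 1, 1]]
  V a = (2, 3, 3)
Solving gives a = (3, 2, -2).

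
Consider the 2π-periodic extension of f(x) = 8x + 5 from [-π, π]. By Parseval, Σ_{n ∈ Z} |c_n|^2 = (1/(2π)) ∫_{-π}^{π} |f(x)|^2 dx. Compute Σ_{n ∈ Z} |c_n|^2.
Σ |c_n|^2 = 64π^2/3 + 25

Expand and integrate term by term over [-π, π]:
  ∫ (8x)^2 dx = 64·(2π^3/3); ∫ 2·8·(5)·x dx = 0 (odd integrand); ∫ 5^2 dx = 25·2π.
So (1/(2π)) ∫_{-π}^{π} (8x + 5)^2 dx = 64π^2/3 + 25 = 64π^2/3 + 25.
Parseval ⇒ Σ |c_n|^2 = 64π^2/3 + 25.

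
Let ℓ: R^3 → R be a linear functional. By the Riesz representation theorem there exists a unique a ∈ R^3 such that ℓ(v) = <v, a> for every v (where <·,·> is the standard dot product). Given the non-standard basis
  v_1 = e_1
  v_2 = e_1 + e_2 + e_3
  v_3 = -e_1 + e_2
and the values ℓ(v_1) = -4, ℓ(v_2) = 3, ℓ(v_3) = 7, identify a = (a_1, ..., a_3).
a = (-4, 3, 4)

Write a = (a_1, ..., a_3) in the standard basis. For each basis vector v_i, ℓ(v_i) = <v_i, a> is a linear equation in the a_j's. Collect the n equations into a matrix system V a = ℓ, where row i of V is v_i (expressed in the standard basis). Since V is invertible (lower-triangular with 1s on the diagonal, up to permutation), solve by back-substitution:
  V =
[[1, 0, 0],
 [1, 1, 1],
 [-1, 1, 0]]
  V a = (-4, 3, 7)
Solving gives a = (-4, 3, 4).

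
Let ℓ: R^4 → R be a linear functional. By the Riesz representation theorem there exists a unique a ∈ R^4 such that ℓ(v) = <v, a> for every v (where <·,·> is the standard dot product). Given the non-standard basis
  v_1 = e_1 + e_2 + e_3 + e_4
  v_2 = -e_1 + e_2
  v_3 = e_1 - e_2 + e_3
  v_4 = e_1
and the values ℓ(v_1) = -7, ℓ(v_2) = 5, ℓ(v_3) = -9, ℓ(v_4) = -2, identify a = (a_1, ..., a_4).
a = (-2, 3, -4, -4)

Write a = (a_1, ..., a_4) in the standard basis. For each basis vector v_i, ℓ(v_i) = <v_i, a> is a linear equation in the a_j's. Collect the n equations into a matrix system V a = ℓ, where row i of V is v_i (expressed in the standard basis). Since V is invertible (lower-triangular with 1s on the diagonal, up to permutation), solve by back-substitution:
  V =
[[1, 1, 1, 1],
 [-1, 1, 0, 0],
 [1, -1, 1, 0],
 [1, 0, 0, 0]]
  V a = (-7, 5, -9, -2)
Solving gives a = (-2, 3, -4, -4).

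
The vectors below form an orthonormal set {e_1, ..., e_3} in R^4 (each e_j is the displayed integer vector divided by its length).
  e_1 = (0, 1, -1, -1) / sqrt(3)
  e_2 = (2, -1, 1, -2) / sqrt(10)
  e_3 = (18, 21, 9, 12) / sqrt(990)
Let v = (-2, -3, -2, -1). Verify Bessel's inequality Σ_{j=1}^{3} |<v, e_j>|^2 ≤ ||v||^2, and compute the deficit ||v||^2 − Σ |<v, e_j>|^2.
Σ |<v, e_j>|^2 = 186/11; ||v||^2 = 18; deficit = 12/11

Write each e_j = u_j / sqrt(<u_j, u_j>) where u_j is the displayed integer vector. Then <v, e_j> = <v, u_j> / sqrt(<u_j, u_j>), so |<v, e_j>|^2 = <v, u_j>^2 / <u_j, u_j>.
Coefficients: <v, e_1> = 0/sqrt(3), <v, e_2> = -1/sqrt(10), <v, e_3> = -129/sqrt(990).
Square and sum: Σ |<v, e_j>|^2 = 186/11.
Compute ||v||^2 = v·v = 18.
Deficit = 18 − 186/11 = 12/11 ≥ 0, confirming Bessel's inequality. (The deficit equals ||v − Σ <v,e_j> e_j||^2, the squared distance from v to span{e_j}.)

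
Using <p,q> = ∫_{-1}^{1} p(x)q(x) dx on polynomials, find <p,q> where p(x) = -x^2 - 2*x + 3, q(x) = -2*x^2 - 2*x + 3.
<p,q> = 232/15

Expand the product: p(x)·q(x) = 2*x^4 + 6*x^3 - 5*x^2 - 12*x + 9.
∫_{-1}^{1} of each monomial x^k gives [2/(k+1) if k even, 0 if k odd]. Integrating term-by-term (or equivalently evaluating the antiderivative F(x) = 2*x^5/5 + 3*x^4/2 - 5*x^3/3 - 6*x^2 + 9*x at the endpoints):
  F(1) − F(−1) = 97/30 − (-367/30) = 232/15.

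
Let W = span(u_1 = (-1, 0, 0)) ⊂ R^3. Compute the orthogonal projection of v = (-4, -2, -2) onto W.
proj_W(v) = (-4, 0, 0)

Set up U = [u_1 | ... | u_1] ∈ R^(3×1). The projector onto W = col(U) is P = U (U^T U)^(-1) U^T.
Compute U^T U =
  [1],
and U^T v = (4).
Solve U^T U · c = U^T v for the coefficients: c = (4). The projection is proj_W(v) = U c.
Check: (v - proj_W(v)) · u_1 = 0  (should be 0).
Result: proj_W(v) = (-4, 0, 0).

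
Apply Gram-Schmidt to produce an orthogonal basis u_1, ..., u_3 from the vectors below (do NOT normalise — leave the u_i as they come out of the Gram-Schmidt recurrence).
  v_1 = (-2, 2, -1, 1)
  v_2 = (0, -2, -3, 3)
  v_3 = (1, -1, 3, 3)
Orthogonal basis:
  u_1 = (-2, 2, -1, 1)
  u_2 = (2/5, -12/5, -14/5, 14/5)
  u_3 = (4/27, 1/9, 80/27, 82/27)

Apply the Gram-Schmidt recurrence
  u_1 = v_1
  u_i = v_i − Σ_{j<i} ((v_i · u_j) / (u_j · u_j)) · u_j.

Step by step this gives:
  u_1 = (-2, 2, -1, 1)
  u_2 = (2/5, -12/5, -14/5, 14/5)
  u_3 = (4/27, 1/9, 80/27, 82/27)

Orthogonality check:
  u_2 · u_1 = 0 (should be 0)
  u_3 · u_1 = 0 (should be 0)
  u_3 · u_2 = 0 (should be 0)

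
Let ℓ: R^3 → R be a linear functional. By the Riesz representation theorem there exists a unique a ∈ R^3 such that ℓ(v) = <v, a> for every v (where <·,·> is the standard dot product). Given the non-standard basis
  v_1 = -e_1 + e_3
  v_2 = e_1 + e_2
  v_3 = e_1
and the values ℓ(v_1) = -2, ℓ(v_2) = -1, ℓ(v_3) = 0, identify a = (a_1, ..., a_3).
a = (0, -1, -2)

Write a = (a_1, ..., a_3) in the standard basis. For each basis vector v_i, ℓ(v_i) = <v_i, a> is a linear equation in the a_j's. Collect the n equations into a matrix system V a = ℓ, where row i of V is v_i (expressed in the standard basis). Since V is invertible (lower-triangular with 1s on the diagonal, up to permutation), solve by back-substitution:
  V =
[[-1, 0, 1],
 [1, 1, 0],
 [1, 0, 0]]
  V a = (-2, -1, 0)
Solving gives a = (0, -1, -2).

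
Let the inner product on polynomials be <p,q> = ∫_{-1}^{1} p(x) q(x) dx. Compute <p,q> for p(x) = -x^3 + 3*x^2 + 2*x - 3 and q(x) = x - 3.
<p,q> = 194/15

Expand the product: p(x)·q(x) = -x^4 + 6*x^3 - 7*x^2 - 9*x + 9.
∫_{-1}^{1} of each monomial x^k gives [2/(k+1) if k even, 0 if k odd]. Integrating term-by-term (or equivalently evaluating the antiderivative F(x) = -x^5/5 + 3*x^4/2 - 7*x^3/3 - 9*x^2/2 + 9*x at the endpoints):
  F(1) − F(−1) = 52/15 − (-142/15) = 194/15.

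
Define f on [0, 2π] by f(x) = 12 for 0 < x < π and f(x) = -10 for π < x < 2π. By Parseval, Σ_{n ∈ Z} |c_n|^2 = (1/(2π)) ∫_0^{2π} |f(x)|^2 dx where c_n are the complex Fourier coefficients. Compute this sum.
Σ |c_n|^2 = 122

Parseval equates the L^2 energy of f (normalised by 1/(2π)) with the ℓ^2 sum of its Fourier coefficients: (1/(2π)) ∫_0^{2π} |f|^2 = Σ |c_n|^2.
Compute the left side: (1/(2π)) [∫_0^π 12^2 dx + ∫_π^{2π} (-10)^2 dx] = (1/(2π)) · (144π + 100π) = (144 + 100)/2 = 122.
So Σ_{n ∈ Z} |c_n|^2 = 122.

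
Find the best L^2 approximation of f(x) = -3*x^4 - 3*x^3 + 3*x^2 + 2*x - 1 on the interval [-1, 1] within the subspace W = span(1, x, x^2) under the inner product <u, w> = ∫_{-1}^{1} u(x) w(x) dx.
g(x) = 3*x^2/7 + x/5 - 26/35

The best approximation g ∈ W is the orthogonal projection of f onto W. Writing g = a_0 + a_1 x + a_2 x^2, the coefficients solve the normal equations G · a = b where
  G_{ij} = <φ_i, φ_j> and b_i = <f, φ_i>, with φ_0 = 1, φ_1 = x, φ_2 = x^2.
G =
  [2, 0, 2/3]
  [0, 2/3, 0]
  [2/3, 0, 2/5],
b = (-6/5, 2/15, -34/105).
Solving gives a_0 = -26/35, a_1 = 1/5, a_2 = 3/7, so
  g(x) = 3*x^2/7 + x/5 - 26/35.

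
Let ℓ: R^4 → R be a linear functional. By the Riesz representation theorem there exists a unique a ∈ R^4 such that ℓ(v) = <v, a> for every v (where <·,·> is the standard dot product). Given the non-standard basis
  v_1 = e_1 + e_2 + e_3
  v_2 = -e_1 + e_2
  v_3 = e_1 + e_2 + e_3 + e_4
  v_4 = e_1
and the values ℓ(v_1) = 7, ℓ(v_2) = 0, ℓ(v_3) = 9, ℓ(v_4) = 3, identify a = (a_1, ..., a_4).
a = (3, 3, 1, 2)

Write a = (a_1, ..., a_4) in the standard basis. For each basis vector v_i, ℓ(v_i) = <v_i, a> is a linear equation in the a_j's. Collect the n equations into a matrix system V a = ℓ, where row i of V is v_i (expressed in the standard basis). Since V is invertible (lower-triangular with 1s on the diagonal, up to permutation), solve by back-substitution:
  V =
[[1, 1, 1, 0],
 [-1, 1, 0, 0],
 [1, 1, 1, 1],
 [1, 0, 0, 0]]
  V a = (7, 0, 9, 3)
Solving gives a = (3, 3, 1, 2).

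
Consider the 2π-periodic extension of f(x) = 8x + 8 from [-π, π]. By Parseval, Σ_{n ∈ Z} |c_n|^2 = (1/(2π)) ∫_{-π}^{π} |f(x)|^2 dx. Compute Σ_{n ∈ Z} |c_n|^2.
Σ |c_n|^2 = 64π^2/3 + 64

Expand and integrate term by term over [-π, π]:
  ∫ (8x)^2 dx = 64·(2π^3/3); ∫ 2·8·(8)·x dx = 0 (odd integrand); ∫ 8^2 dx = 64·2π.
So (1/(2π)) ∫_{-π}^{π} (8x + 8)^2 dx = 64π^2/3 + 64 = 64π^2/3 + 64.
Parseval ⇒ Σ |c_n|^2 = 64π^2/3 + 64.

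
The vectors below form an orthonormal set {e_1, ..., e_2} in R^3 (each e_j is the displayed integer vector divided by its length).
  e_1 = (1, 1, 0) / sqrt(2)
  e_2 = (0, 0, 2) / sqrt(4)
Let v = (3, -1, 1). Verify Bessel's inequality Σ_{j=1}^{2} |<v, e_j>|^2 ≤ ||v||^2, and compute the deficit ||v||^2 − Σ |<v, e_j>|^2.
Σ |<v, e_j>|^2 = 3; ||v||^2 = 11; deficit = 8

Write each e_j = u_j / sqrt(<u_j, u_j>) where u_j is the displayed integer vector. Then <v, e_j> = <v, u_j> / sqrt(<u_j, u_j>), so |<v, e_j>|^2 = <v, u_j>^2 / <u_j, u_j>.
Coefficients: <v, e_1> = 2/sqrt(2), <v, e_2> = 2/sqrt(4).
Square and sum: Σ |<v, e_j>|^2 = 3.
Compute ||v||^2 = v·v = 11.
Deficit = 11 − 3 = 8 ≥ 0, confirming Bessel's inequality. (The deficit equals ||v − Σ <v,e_j> e_j||^2, the squared distance from v to span{e_j}.)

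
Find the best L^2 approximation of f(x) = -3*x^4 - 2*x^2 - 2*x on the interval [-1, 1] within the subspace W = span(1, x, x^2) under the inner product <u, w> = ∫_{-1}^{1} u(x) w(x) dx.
g(x) = -32*x^2/7 - 2*x + 9/35

The best approximation g ∈ W is the orthogonal projection of f onto W. Writing g = a_0 + a_1 x + a_2 x^2, the coefficients solve the normal equations G · a = b where
  G_{ij} = <φ_i, φ_j> and b_i = <f, φ_i>, with φ_0 = 1, φ_1 = x, φ_2 = x^2.
G =
  [2, 0, 2/3]
  [0, 2/3, 0]
  [2/3, 0, 2/5],
b = (-38/15, -4/3, -58/35).
Solving gives a_0 = 9/35, a_1 = -2, a_2 = -32/7, so
  g(x) = -32*x^2/7 - 2*x + 9/35.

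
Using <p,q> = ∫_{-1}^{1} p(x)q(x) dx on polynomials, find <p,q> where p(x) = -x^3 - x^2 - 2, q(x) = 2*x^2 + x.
<p,q> = -58/15

Expand the product: p(x)·q(x) = -2*x^5 - 3*x^4 - x^3 - 4*x^2 - 2*x.
∫_{-1}^{1} of each monomial x^k gives [2/(k+1) if k even, 0 if k odd]. Integrating term-by-term (or equivalently evaluating the antiderivative F(x) = -x^6/3 - 3*x^5/5 - x^4/4 - 4*x^3/3 - x^2 at the endpoints):
  F(1) − F(−1) = -211/60 − (7/20) = -58/15.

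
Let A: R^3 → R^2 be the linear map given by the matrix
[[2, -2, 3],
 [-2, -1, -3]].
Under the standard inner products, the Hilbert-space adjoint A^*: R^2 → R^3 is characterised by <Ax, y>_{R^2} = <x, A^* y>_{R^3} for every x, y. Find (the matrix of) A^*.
A^* = A^T =
[[2, -2],
 [-2, -1],
 [3, -3]]

For real matrices with standard dot products, the defining identity <Ax, y> = <x, A^* y> gives (Ax)^T y = x^T (A^*) y, i.e. x^T A^T y = x^T (A^*) y. Since this holds for all x, y, we must have A^* = A^T. Therefore
A^* =
[[2, -2],
 [-2, -1],
 [3, -3]].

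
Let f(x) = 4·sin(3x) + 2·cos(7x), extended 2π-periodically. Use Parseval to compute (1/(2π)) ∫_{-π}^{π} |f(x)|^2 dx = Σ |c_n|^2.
Σ |c_n|^2 = 10

Expand |f|^2 and use orthogonality of {sin(nx), cos(mx)} on [-π, π]:
  ∫_{-π}^{π} sin(nx)^2 dx = π, ∫ cos(mx)^2 dx = π, and cross terms integrate to 0.
So ∫_{-π}^{π} f(x)^2 dx = 4^2 · π + 2^2 · π = (16 + 4)π.
Divide by 2π: (16 + 4)/2 = 10.
By Parseval, this equals Σ |c_n|^2.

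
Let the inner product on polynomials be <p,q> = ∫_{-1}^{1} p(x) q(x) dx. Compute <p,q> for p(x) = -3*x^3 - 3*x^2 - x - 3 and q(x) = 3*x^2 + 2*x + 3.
<p,q> = -112/3

Expand the product: p(x)·q(x) = -9*x^5 - 15*x^4 - 18*x^3 - 20*x^2 - 9*x - 9.
∫_{-1}^{1} of each monomial x^k gives [2/(k+1) if k even, 0 if k odd]. Integrating term-by-term (or equivalently evaluating the antiderivative F(x) = -3*x^6/2 - 3*x^5 - 9*x^4/2 - 20*x^3/3 - 9*x^2/2 - 9*x at the endpoints):
  F(1) − F(−1) = -175/6 − (49/6) = -112/3.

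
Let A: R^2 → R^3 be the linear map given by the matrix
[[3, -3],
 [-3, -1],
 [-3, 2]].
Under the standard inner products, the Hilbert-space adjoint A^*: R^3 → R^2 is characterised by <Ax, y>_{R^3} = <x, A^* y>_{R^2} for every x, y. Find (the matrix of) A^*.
A^* = A^T =
[[3, -3, -3],
 [-3, -1, 2]]

For real matrices with standard dot products, the defining identity <Ax, y> = <x, A^* y> gives (Ax)^T y = x^T (A^*) y, i.e. x^T A^T y = x^T (A^*) y. Since this holds for all x, y, we must have A^* = A^T. Therefore
A^* =
[[3, -3, -3],
 [-3, -1, 2]].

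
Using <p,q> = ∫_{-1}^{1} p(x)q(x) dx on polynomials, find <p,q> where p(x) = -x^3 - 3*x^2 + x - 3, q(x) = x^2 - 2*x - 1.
<p,q> = 64/15

Expand the product: p(x)·q(x) = -x^5 - x^4 + 8*x^3 - 2*x^2 + 5*x + 3.
∫_{-1}^{1} of each monomial x^k gives [2/(k+1) if k even, 0 if k odd]. Integrating term-by-term (or equivalently evaluating the antiderivative F(x) = -x^6/6 - x^5/5 + 2*x^4 - 2*x^3/3 + 5*x^2/2 + 3*x at the endpoints):
  F(1) − F(−1) = 97/15 − (11/5) = 64/15.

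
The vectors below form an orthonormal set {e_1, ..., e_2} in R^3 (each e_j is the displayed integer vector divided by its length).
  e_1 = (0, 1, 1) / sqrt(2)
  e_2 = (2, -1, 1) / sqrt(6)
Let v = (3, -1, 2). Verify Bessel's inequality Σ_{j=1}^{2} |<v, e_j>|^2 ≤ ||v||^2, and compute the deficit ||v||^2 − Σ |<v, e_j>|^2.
Σ |<v, e_j>|^2 = 14; ||v||^2 = 14; deficit = 0

Write each e_j = u_j / sqrt(<u_j, u_j>) where u_j is the displayed integer vector. Then <v, e_j> = <v, u_j> / sqrt(<u_j, u_j>), so |<v, e_j>|^2 = <v, u_j>^2 / <u_j, u_j>.
Coefficients: <v, e_1> = 1/sqrt(2), <v, e_2> = 9/sqrt(6).
Square and sum: Σ |<v, e_j>|^2 = 14.
Compute ||v||^2 = v·v = 14.
Deficit = 14 − 14 = 0 ≥ 0, confirming Bessel's inequality. (The deficit equals ||v − Σ <v,e_j> e_j||^2, the squared distance from v to span{e_j}.)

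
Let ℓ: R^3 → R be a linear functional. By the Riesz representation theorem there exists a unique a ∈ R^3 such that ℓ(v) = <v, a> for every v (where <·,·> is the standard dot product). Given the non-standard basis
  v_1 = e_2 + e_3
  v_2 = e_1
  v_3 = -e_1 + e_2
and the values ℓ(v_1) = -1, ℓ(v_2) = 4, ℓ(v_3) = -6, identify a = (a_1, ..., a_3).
a = (4, -2, 1)

Write a = (a_1, ..., a_3) in the standard basis. For each basis vector v_i, ℓ(v_i) = <v_i, a> is a linear equation in the a_j's. Collect the n equations into a matrix system V a = ℓ, where row i of V is v_i (expressed in the standard basis). Since V is invertible (lower-triangular with 1s on the diagonal, up to permutation), solve by back-substitution:
  V =
[[0, 1, 1],
 [1, 0, 0],
 [-1, 1, 0]]
  V a = (-1, 4, -6)
Solving gives a = (4, -2, 1).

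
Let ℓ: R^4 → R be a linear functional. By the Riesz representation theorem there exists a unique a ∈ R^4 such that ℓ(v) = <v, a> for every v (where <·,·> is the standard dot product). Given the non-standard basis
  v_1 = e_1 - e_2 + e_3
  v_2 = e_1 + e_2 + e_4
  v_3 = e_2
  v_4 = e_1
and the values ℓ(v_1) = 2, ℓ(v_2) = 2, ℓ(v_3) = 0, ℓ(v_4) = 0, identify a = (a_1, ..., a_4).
a = (0, 0, 2, 2)

Write a = (a_1, ..., a_4) in the standard basis. For each basis vector v_i, ℓ(v_i) = <v_i, a> is a linear equation in the a_j's. Collect the n equations into a matrix system V a = ℓ, where row i of V is v_i (expressed in the standard basis). Since V is invertible (lower-triangular with 1s on the diagonal, up to permutation), solve by back-substitution:
  V =
[[1, -1, 1, 0],
 [1, 1, 0, 1],
 [0, 1, 0, 0],
 [1, 0, 0, 0]]
  V a = (2, 2, 0, 0)
Solving gives a = (0, 0, 2, 2).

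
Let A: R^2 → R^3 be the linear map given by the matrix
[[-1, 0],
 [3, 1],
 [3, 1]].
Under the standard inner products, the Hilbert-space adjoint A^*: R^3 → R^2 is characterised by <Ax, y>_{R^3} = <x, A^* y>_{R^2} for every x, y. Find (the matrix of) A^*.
A^* = A^T =
[[-1, 3, 3],
 [0, 1, 1]]

For real matrices with standard dot products, the defining identity <Ax, y> = <x, A^* y> gives (Ax)^T y = x^T (A^*) y, i.e. x^T A^T y = x^T (A^*) y. Since this holds for all x, y, we must have A^* = A^T. Therefore
A^* =
[[-1, 3, 3],
 [0, 1, 1]].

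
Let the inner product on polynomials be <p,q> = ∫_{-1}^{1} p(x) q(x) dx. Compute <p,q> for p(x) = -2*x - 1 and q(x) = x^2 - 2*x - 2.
<p,q> = 6

Expand the product: p(x)·q(x) = -2*x^3 + 3*x^2 + 6*x + 2.
∫_{-1}^{1} of each monomial x^k gives [2/(k+1) if k even, 0 if k odd]. Integrating term-by-term (or equivalently evaluating the antiderivative F(x) = -x^4/2 + x^3 + 3*x^2 + 2*x at the endpoints):
  F(1) − F(−1) = 11/2 − (-1/2) = 6.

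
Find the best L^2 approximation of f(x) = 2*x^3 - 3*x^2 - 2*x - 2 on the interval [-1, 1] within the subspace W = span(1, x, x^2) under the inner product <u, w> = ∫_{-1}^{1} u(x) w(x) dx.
g(x) = -3*x^2 - 4*x/5 - 2

The best approximation g ∈ W is the orthogonal projection of f onto W. Writing g = a_0 + a_1 x + a_2 x^2, the coefficients solve the normal equations G · a = b where
  G_{ij} = <φ_i, φ_j> and b_i = <f, φ_i>, with φ_0 = 1, φ_1 = x, φ_2 = x^2.
G =
  [2, 0, 2/3]
  [0, 2/3, 0]
  [2/3, 0, 2/5],
b = (-6, -8/15, -38/15).
Solving gives a_0 = -2, a_1 = -4/5, a_2 = -3, so
  g(x) = -3*x^2 - 4*x/5 - 2.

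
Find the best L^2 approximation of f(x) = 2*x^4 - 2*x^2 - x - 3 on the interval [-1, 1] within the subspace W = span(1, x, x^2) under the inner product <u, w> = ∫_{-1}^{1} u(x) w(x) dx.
g(x) = -2*x^2/7 - x - 111/35

The best approximation g ∈ W is the orthogonal projection of f onto W. Writing g = a_0 + a_1 x + a_2 x^2, the coefficients solve the normal equations G · a = b where
  G_{ij} = <φ_i, φ_j> and b_i = <f, φ_i>, with φ_0 = 1, φ_1 = x, φ_2 = x^2.
G =
  [2, 0, 2/3]
  [0, 2/3, 0]
  [2/3, 0, 2/5],
b = (-98/15, -2/3, -78/35).
Solving gives a_0 = -111/35, a_1 = -1, a_2 = -2/7, so
  g(x) = -2*x^2/7 - x - 111/35.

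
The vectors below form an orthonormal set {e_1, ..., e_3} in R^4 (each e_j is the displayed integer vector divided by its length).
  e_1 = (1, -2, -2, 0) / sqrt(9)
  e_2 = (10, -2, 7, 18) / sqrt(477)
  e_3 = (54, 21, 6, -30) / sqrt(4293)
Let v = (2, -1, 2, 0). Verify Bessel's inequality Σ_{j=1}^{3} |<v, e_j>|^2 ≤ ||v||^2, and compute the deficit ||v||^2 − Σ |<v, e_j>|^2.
Σ |<v, e_j>|^2 = 5; ||v||^2 = 9; deficit = 4

Write each e_j = u_j / sqrt(<u_j, u_j>) where u_j is the displayed integer vector. Then <v, e_j> = <v, u_j> / sqrt(<u_j, u_j>), so |<v, e_j>|^2 = <v, u_j>^2 / <u_j, u_j>.
Coefficients: <v, e_1> = 0/sqrt(9), <v, e_2> = 36/sqrt(477), <v, e_3> = 99/sqrt(4293).
Square and sum: Σ |<v, e_j>|^2 = 5.
Compute ||v||^2 = v·v = 9.
Deficit = 9 − 5 = 4 ≥ 0, confirming Bessel's inequality. (The deficit equals ||v − Σ <v,e_j> e_j||^2, the squared distance from v to span{e_j}.)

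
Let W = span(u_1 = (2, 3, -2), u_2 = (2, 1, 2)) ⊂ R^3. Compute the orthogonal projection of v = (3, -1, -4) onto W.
proj_W(v) = (1/3, 5/3, -8/3)

Set up U = [u_1 | ... | u_2] ∈ R^(3×2). The projector onto W = col(U) is P = U (U^T U)^(-1) U^T.
Compute U^T U =
  [17, 3]
  [3, 9],
and U^T v = (11, -3).
Solve U^T U · c = U^T v for the coefficients: c = (3/4, -7/12). The projection is proj_W(v) = U c.
Check: (v - proj_W(v)) · u_1 = 0  (should be 0).
Check: (v - proj_W(v)) · u_2 = 0  (should be 0).
Result: proj_W(v) = (1/3, 5/3, -8/3).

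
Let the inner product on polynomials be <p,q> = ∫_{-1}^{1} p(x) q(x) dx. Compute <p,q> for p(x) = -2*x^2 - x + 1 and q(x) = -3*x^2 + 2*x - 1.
<p,q> = -8/5

Expand the product: p(x)·q(x) = 6*x^4 - x^3 - 3*x^2 + 3*x - 1.
∫_{-1}^{1} of each monomial x^k gives [2/(k+1) if k even, 0 if k odd]. Integrating term-by-term (or equivalently evaluating the antiderivative F(x) = 6*x^5/5 - x^4/4 - x^3 + 3*x^2/2 - x at the endpoints):
  F(1) − F(−1) = 9/20 − (41/20) = -8/5.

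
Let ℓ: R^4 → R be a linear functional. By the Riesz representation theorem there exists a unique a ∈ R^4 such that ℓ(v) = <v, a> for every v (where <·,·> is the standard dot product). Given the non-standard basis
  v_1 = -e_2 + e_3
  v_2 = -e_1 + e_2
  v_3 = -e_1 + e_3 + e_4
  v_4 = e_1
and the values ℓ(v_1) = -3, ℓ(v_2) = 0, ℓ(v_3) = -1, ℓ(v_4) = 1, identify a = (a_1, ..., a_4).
a = (1, 1, -2, 2)

Write a = (a_1, ..., a_4) in the standard basis. For each basis vector v_i, ℓ(v_i) = <v_i, a> is a linear equation in the a_j's. Collect the n equations into a matrix system V a = ℓ, where row i of V is v_i (expressed in the standard basis). Since V is invertible (lower-triangular with 1s on the diagonal, up to permutation), solve by back-substitution:
  V =
[[0, -1, 1, 0],
 [-1, 1, 0, 0],
 [-1, 0, 1, 1],
 [1, 0, 0, 0]]
  V a = (-3, 0, -1, 1)
Solving gives a = (1, 1, -2, 2).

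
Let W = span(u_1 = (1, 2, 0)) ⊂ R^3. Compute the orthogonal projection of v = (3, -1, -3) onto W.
proj_W(v) = (1/5, 2/5, 0)

Set up U = [u_1 | ... | u_1] ∈ R^(3×1). The projector onto W = col(U) is P = U (U^T U)^(-1) U^T.
Compute U^T U =
  [5],
and U^T v = (1).
Solve U^T U · c = U^T v for the coefficients: c = (1/5). The projection is proj_W(v) = U c.
Check: (v - proj_W(v)) · u_1 = 0  (should be 0).
Result: proj_W(v) = (1/5, 2/5, 0).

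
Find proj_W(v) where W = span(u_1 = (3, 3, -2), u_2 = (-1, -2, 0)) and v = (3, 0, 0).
proj_W(v) = (39/29, 24/29, -36/29)

Set up U = [u_1 | ... | u_2] ∈ R^(3×2). The projector onto W = col(U) is P = U (U^T U)^(-1) U^T.
Compute U^T U =
  [22, -9]
  [-9, 5],
and U^T v = (9, -3).
Solve U^T U · c = U^T v for the coefficients: c = (18/29, 15/29). The projection is proj_W(v) = U c.
Check: (v - proj_W(v)) · u_1 = 0  (should be 0).
Check: (v - proj_W(v)) · u_2 = 0  (should be 0).
Result: proj_W(v) = (39/29, 24/29, -36/29).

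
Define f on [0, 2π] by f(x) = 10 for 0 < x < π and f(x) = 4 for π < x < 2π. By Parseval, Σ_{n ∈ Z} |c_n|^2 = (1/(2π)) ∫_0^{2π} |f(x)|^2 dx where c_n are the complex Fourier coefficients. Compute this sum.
Σ |c_n|^2 = 58

Parseval equates the L^2 energy of f (normalised by 1/(2π)) with the ℓ^2 sum of its Fourier coefficients: (1/(2π)) ∫_0^{2π} |f|^2 = Σ |c_n|^2.
Compute the left side: (1/(2π)) [∫_0^π 10^2 dx + ∫_π^{2π} 4^2 dx] = (1/(2π)) · (100π + 16π) = (100 + 16)/2 = 58.
So Σ_{n ∈ Z} |c_n|^2 = 58.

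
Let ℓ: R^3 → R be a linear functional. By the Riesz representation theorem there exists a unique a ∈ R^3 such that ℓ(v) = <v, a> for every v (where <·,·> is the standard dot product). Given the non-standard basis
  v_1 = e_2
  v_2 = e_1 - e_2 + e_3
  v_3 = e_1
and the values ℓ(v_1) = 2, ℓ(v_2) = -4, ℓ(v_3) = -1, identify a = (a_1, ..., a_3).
a = (-1, 2, -1)

Write a = (a_1, ..., a_3) in the standard basis. For each basis vector v_i, ℓ(v_i) = <v_i, a> is a linear equation in the a_j's. Collect the n equations into a matrix system V a = ℓ, where row i of V is v_i (expressed in the standard basis). Since V is invertible (lower-triangular with 1s on the diagonal, up to permutation), solve by back-substitution:
  V =
[[0, 1, 0],
 [1, -1, 1],
 [1, 0, 0]]
  V a = (2, -4, -1)
Solving gives a = (-1, 2, -1).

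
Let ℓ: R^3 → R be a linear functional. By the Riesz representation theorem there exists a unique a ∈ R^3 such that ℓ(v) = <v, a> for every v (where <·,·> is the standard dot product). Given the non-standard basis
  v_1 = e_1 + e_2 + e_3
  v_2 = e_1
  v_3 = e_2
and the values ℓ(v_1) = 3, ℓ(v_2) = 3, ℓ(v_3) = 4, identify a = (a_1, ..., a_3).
a = (3, 4, -4)

Write a = (a_1, ..., a_3) in the standard basis. For each basis vector v_i, ℓ(v_i) = <v_i, a> is a linear equation in the a_j's. Collect the n equations into a matrix system V a = ℓ, where row i of V is v_i (expressed in the standard basis). Since V is invertible (lower-triangular with 1s on the diagonal, up to permutation), solve by back-substitution:
  V =
[[1, 1, 1],
 [1, 0, 0],
 [0, 1, 0]]
  V a = (3, 3, 4)
Solving gives a = (3, 4, -4).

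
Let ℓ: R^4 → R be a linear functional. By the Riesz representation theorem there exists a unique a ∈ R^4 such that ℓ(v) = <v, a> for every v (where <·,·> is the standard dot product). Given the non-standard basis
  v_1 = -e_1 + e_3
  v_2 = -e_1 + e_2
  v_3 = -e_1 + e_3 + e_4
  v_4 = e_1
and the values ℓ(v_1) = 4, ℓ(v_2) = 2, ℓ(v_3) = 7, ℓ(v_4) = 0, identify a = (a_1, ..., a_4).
a = (0, 2, 4, 3)

Write a = (a_1, ..., a_4) in the standard basis. For each basis vector v_i, ℓ(v_i) = <v_i, a> is a linear equation in the a_j's. Collect the n equations into a matrix system V a = ℓ, where row i of V is v_i (expressed in the standard basis). Since V is invertible (lower-triangular with 1s on the diagonal, up to permutation), solve by back-substitution:
  V =
[[-1, 0, 1, 0],
 [-1, 1, 0, 0],
 [-1, 0, 1, 1],
 [1, 0, 0, 0]]
  V a = (4, 2, 7, 0)
Solving gives a = (0, 2, 4, 3).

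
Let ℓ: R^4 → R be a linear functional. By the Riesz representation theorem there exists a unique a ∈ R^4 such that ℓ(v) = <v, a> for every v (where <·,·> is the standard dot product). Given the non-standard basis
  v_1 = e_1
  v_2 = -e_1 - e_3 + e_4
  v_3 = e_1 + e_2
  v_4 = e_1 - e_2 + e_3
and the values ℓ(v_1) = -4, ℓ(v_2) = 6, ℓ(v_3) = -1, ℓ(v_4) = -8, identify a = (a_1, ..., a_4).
a = (-4, 3, -1, 1)

Write a = (a_1, ..., a_4) in the standard basis. For each basis vector v_i, ℓ(v_i) = <v_i, a> is a linear equation in the a_j's. Collect the n equations into a matrix system V a = ℓ, where row i of V is v_i (expressed in the standard basis). Since V is invertible (lower-triangular with 1s on the diagonal, up to permutation), solve by back-substitution:
  V =
[[1, 0, 0, 0],
 [-1, 0, -1, 1],
 [1, 1, 0, 0],
 [1, -1, 1, 0]]
  V a = (-4, 6, -1, -8)
Solving gives a = (-4, 3, -1, 1).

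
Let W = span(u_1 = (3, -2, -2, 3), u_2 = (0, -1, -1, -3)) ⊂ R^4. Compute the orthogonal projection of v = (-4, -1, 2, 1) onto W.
proj_W(v) = (-47/29, 49/29, 49/29, 6/29)

Set up U = [u_1 | ... | u_2] ∈ R^(4×2). The projector onto W = col(U) is P = U (U^T U)^(-1) U^T.
Compute U^T U =
  [26, -5]
  [-5, 11],
and U^T v = (-11, -4).
Solve U^T U · c = U^T v for the coefficients: c = (-47/87, -53/87). The projection is proj_W(v) = U c.
Check: (v - proj_W(v)) · u_1 = 0  (should be 0).
Check: (v - proj_W(v)) · u_2 = 0  (should be 0).
Result: proj_W(v) = (-47/29, 49/29, 49/29, 6/29).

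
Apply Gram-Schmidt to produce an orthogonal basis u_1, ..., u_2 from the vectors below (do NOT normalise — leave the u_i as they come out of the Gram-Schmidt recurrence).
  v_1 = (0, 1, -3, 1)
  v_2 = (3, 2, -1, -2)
Orthogonal basis:
  u_1 = (0, 1, -3, 1)
  u_2 = (3, 19/11, -2/11, -25/11)

Apply the Gram-Schmidt recurrence
  u_1 = v_1
  u_i = v_i − Σ_{j<i} ((v_i · u_j) / (u_j · u_j)) · u_j.

Step by step this gives:
  u_1 = (0, 1, -3, 1)
  u_2 = (3, 19/11, -2/11, -25/11)

Orthogonality check:
  u_2 · u_1 = 0 (should be 0)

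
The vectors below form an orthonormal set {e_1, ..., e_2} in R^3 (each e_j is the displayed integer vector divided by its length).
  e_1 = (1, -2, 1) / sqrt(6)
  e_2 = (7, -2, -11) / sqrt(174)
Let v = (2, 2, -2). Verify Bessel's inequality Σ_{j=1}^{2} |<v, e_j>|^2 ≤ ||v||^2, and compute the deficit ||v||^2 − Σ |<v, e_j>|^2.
Σ |<v, e_j>|^2 = 248/29; ||v||^2 = 12; deficit = 100/29

Write each e_j = u_j / sqrt(<u_j, u_j>) where u_j is the displayed integer vector. Then <v, e_j> = <v, u_j> / sqrt(<u_j, u_j>), so |<v, e_j>|^2 = <v, u_j>^2 / <u_j, u_j>.
Coefficients: <v, e_1> = -4/sqrt(6), <v, e_2> = 32/sqrt(174).
Square and sum: Σ |<v, e_j>|^2 = 248/29.
Compute ||v||^2 = v·v = 12.
Deficit = 12 − 248/29 = 100/29 ≥ 0, confirming Bessel's inequality. (The deficit equals ||v − Σ <v,e_j> e_j||^2, the squared distance from v to span{e_j}.)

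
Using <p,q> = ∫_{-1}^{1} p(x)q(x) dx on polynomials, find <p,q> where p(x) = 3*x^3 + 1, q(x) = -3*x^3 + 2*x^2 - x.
<p,q> = -256/105

Expand the product: p(x)·q(x) = -9*x^6 + 6*x^5 - 3*x^4 - 3*x^3 + 2*x^2 - x.
∫_{-1}^{1} of each monomial x^k gives [2/(k+1) if k even, 0 if k odd]. Integrating term-by-term (or equivalently evaluating the antiderivative F(x) = -9*x^7/7 + x^6 - 3*x^5/5 - 3*x^4/4 + 2*x^3/3 - x^2/2 at the endpoints):
  F(1) − F(−1) = -617/420 − (407/420) = -256/105.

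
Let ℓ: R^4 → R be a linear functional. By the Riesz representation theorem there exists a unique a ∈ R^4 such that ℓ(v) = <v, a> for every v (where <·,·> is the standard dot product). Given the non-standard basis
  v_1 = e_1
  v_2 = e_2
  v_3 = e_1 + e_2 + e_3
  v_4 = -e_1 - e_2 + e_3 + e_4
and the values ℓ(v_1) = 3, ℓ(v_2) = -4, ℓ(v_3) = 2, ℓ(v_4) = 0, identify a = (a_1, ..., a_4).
a = (3, -4, 3, -4)

Write a = (a_1, ..., a_4) in the standard basis. For each basis vector v_i, ℓ(v_i) = <v_i, a> is a linear equation in the a_j's. Collect the n equations into a matrix system V a = ℓ, where row i of V is v_i (expressed in the standard basis). Since V is invertible (lower-triangular with 1s on the diagonal, up to permutation), solve by back-substitution:
  V =
[[1, 0, 0, 0],
 [0, 1, 0, 0],
 [1, 1, 1, 0],
 [-1, -1, 1, 1]]
  V a = (3, -4, 2, 0)
Solving gives a = (3, -4, 3, -4).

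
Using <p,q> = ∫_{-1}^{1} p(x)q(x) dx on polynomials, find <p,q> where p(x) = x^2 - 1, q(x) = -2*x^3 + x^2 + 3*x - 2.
<p,q> = 12/5

Expand the product: p(x)·q(x) = -2*x^5 + x^4 + 5*x^3 - 3*x^2 - 3*x + 2.
∫_{-1}^{1} of each monomial x^k gives [2/(k+1) if k even, 0 if k odd]. Integrating term-by-term (or equivalently evaluating the antiderivative F(x) = -x^6/3 + x^5/5 + 5*x^4/4 - x^3 - 3*x^2/2 + 2*x at the endpoints):
  F(1) − F(−1) = 37/60 − (-107/60) = 12/5.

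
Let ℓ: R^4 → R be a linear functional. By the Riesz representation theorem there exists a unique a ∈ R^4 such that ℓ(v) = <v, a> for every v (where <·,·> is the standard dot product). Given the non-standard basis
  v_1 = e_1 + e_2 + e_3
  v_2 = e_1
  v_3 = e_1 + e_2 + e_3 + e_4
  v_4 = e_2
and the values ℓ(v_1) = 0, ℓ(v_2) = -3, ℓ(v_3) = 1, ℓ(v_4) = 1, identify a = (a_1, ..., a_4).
a = (-3, 1, 2, 1)

Write a = (a_1, ..., a_4) in the standard basis. For each basis vector v_i, ℓ(v_i) = <v_i, a> is a linear equation in the a_j's. Collect the n equations into a matrix system V a = ℓ, where row i of V is v_i (expressed in the standard basis). Since V is invertible (lower-triangular with 1s on the diagonal, up to permutation), solve by back-substitution:
  V =
[[1, 1, 1, 0],
 [1, 0, 0, 0],
 [1, 1, 1, 1],
 [0, 1, 0, 0]]
  V a = (0, -3, 1, 1)
Solving gives a = (-3, 1, 2, 1).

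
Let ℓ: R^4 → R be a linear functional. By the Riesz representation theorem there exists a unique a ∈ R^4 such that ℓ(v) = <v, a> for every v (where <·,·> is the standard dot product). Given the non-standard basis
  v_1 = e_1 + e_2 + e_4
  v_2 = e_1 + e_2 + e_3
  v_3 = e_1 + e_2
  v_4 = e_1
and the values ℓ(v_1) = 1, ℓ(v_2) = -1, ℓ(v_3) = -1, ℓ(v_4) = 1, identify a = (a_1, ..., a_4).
a = (1, -2, 0, 2)

Write a = (a_1, ..., a_4) in the standard basis. For each basis vector v_i, ℓ(v_i) = <v_i, a> is a linear equation in the a_j's. Collect the n equations into a matrix system V a = ℓ, where row i of V is v_i (expressed in the standard basis). Since V is invertible (lower-triangular with 1s on the diagonal, up to permutation), solve by back-substitution:
  V =
[[1, 1, 0, 1],
 [1, 1, 1, 0],
 [1, 1, 0, 0],
 [1, 0, 0, 0]]
  V a = (1, -1, -1, 1)
Solving gives a = (1, -2, 0, 2).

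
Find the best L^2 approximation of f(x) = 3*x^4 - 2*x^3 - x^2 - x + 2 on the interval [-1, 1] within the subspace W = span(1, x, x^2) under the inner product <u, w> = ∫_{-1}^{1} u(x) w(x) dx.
g(x) = 11*x^2/7 - 11*x/5 + 61/35

The best approximation g ∈ W is the orthogonal projection of f onto W. Writing g = a_0 + a_1 x + a_2 x^2, the coefficients solve the normal equations G · a = b where
  G_{ij} = <φ_i, φ_j> and b_i = <f, φ_i>, with φ_0 = 1, φ_1 = x, φ_2 = x^2.
G =
  [2, 0, 2/3]
  [0, 2/3, 0]
  [2/3, 0, 2/5],
b = (68/15, -22/15, 188/105).
Solving gives a_0 = 61/35, a_1 = -11/5, a_2 = 11/7, so
  g(x) = 11*x^2/7 - 11*x/5 + 61/35.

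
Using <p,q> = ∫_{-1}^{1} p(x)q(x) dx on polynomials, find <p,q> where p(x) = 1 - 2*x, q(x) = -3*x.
<p,q> = 4

Expand the product: p(x)·q(x) = 6*x^2 - 3*x.
∫_{-1}^{1} of each monomial x^k gives [2/(k+1) if k even, 0 if k odd]. Integrating term-by-term (or equivalently evaluating the antiderivative F(x) = 2*x^3 - 3*x^2/2 at the endpoints):
  F(1) − F(−1) = 1/2 − (-7/2) = 4.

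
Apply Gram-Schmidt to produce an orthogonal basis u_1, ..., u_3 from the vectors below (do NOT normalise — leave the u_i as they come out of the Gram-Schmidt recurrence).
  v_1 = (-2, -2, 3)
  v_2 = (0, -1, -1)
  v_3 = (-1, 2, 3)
Orthogonal basis:
  u_1 = (-2, -2, 3)
  u_2 = (-2/17, -19/17, -14/17)
  u_3 = (-5/11, 2/11, -2/11)

Apply the Gram-Schmidt recurrence
  u_1 = v_1
  u_i = v_i − Σ_{j<i} ((v_i · u_j) / (u_j · u_j)) · u_j.

Step by step this gives:
  u_1 = (-2, -2, 3)
  u_2 = (-2/17, -19/17, -14/17)
  u_3 = (-5/11, 2/11, -2/11)

Orthogonality check:
  u_2 · u_1 = 0 (should be 0)
  u_3 · u_1 = 0 (should be 0)
  u_3 · u_2 = 0 (should be 0)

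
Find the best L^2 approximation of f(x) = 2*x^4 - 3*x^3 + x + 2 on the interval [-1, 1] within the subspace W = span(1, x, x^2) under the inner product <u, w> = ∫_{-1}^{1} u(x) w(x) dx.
g(x) = 12*x^2/7 - 4*x/5 + 64/35

The best approximation g ∈ W is the orthogonal projection of f onto W. Writing g = a_0 + a_1 x + a_2 x^2, the coefficients solve the normal equations G · a = b where
  G_{ij} = <φ_i, φ_j> and b_i = <f, φ_i>, with φ_0 = 1, φ_1 = x, φ_2 = x^2.
G =
  [2, 0, 2/3]
  [0, 2/3, 0]
  [2/3, 0, 2/5],
b = (24/5, -8/15, 40/21).
Solving gives a_0 = 64/35, a_1 = -4/5, a_2 = 12/7, so
  g(x) = 12*x^2/7 - 4*x/5 + 64/35.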